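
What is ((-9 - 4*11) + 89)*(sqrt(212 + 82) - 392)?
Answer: -14112 + 252*sqrt(6) ≈ -13495.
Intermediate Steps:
((-9 - 4*11) + 89)*(sqrt(212 + 82) - 392) = ((-9 - 44) + 89)*(sqrt(294) - 392) = (-53 + 89)*(7*sqrt(6) - 392) = 36*(-392 + 7*sqrt(6)) = -14112 + 252*sqrt(6)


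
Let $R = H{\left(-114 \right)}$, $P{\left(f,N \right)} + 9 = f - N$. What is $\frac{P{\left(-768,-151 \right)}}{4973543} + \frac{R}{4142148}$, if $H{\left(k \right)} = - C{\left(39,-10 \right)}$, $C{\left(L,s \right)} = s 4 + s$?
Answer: $- \frac{1172153749}{10300575595182} \approx -0.00011379$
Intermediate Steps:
$C{\left(L,s \right)} = 5 s$ ($C{\left(L,s \right)} = 4 s + s = 5 s$)
$P{\left(f,N \right)} = -9 + f - N$ ($P{\left(f,N \right)} = -9 - \left(N - f\right) = -9 + f - N$)
$H{\left(k \right)} = 50$ ($H{\left(k \right)} = - 5 \left(-10\right) = \left(-1\right) \left(-50\right) = 50$)
$R = 50$
$\frac{P{\left(-768,-151 \right)}}{4973543} + \frac{R}{4142148} = \frac{-9 - 768 - -151}{4973543} + \frac{50}{4142148} = \left(-9 - 768 + 151\right) \frac{1}{4973543} + 50 \cdot \frac{1}{4142148} = \left(-626\right) \frac{1}{4973543} + \frac{25}{2071074} = - \frac{626}{4973543} + \frac{25}{2071074} = - \frac{1172153749}{10300575595182}$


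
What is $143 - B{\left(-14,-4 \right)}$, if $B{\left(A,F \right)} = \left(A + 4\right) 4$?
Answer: $183$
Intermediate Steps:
$B{\left(A,F \right)} = 16 + 4 A$ ($B{\left(A,F \right)} = \left(4 + A\right) 4 = 16 + 4 A$)
$143 - B{\left(-14,-4 \right)} = 143 - \left(16 + 4 \left(-14\right)\right) = 143 - \left(16 - 56\right) = 143 - -40 = 143 + 40 = 183$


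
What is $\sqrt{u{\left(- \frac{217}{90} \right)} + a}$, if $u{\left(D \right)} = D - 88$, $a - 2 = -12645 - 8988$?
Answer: $\frac{i \sqrt{19549270}}{30} \approx 147.38 i$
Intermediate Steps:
$a = -21631$ ($a = 2 - 21633 = -21631$)
$u{\left(D \right)} = -88 + D$ ($u{\left(D \right)} = D - 88 = -88 + D$)
$\sqrt{u{\left(- \frac{217}{90} \right)} + a} = \sqrt{\left(-88 - \frac{217}{90}\right) - 21631} = \sqrt{- \frac{8137}{90} - 21631} = \sqrt{- \frac{1954927}{90}} = \frac{i \sqrt{19549270}}{30}$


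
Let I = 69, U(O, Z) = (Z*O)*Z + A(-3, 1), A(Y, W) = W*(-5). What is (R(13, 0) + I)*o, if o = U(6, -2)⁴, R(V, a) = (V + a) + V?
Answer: 12380495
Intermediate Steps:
A(Y, W) = -5*W
U(O, Z) = -5 + O*Z² (U(O, Z) = (Z*O)*Z - 5*1 = (O*Z)*Z - 5 = O*Z² - 5 = -5 + O*Z²)
R(V, a) = a + 2*V
o = 130321 (o = (-5 + 6*(-2)²)⁴ = (-5 + 6*4)⁴ = (-5 + 24)⁴ = 19⁴ = 130321)
(R(13, 0) + I)*o = ((0 + 2*13) + 69)*130321 = ((0 + 26) + 69)*130321 = (26 + 69)*130321 = 95*130321 = 12380495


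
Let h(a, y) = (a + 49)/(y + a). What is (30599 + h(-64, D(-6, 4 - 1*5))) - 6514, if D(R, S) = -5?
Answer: 553960/23 ≈ 24085.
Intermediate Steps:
h(a, y) = (49 + a)/(a + y)
(30599 + h(-64, D(-6, 4 - 1*5))) - 6514 = (30599 + (49 - 64)/(-64 - 5)) - 6514 = (30599 - 15/(-69)) - 6514 = (30599 - 1/69*(-15)) - 6514 = (30599 + 5/23) - 6514 = 703782/23 - 6514 = 553960/23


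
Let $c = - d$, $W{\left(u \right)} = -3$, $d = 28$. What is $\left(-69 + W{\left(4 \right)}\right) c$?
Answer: $2016$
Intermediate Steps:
$c = -28$ ($c = \left(-1\right) 28 = -28$)
$\left(-69 + W{\left(4 \right)}\right) c = \left(-69 - 3\right) \left(-28\right) = \left(-72\right) \left(-28\right) = 2016$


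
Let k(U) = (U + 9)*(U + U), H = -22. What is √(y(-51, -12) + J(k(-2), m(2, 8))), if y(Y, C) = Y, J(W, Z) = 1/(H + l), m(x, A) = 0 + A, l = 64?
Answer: I*√89922/42 ≈ 7.1398*I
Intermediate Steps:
k(U) = 2*U*(9 + U) (k(U) = (9 + U)*(2*U) = 2*U*(9 + U))
m(x, A) = A
J(W, Z) = 1/42 (J(W, Z) = 1/(-22 + 64) = 1/42)
√(y(-51, -12) + J(k(-2), m(2, 8))) = √(-51 + 1/42) = √(-2141/42) = I*√89922/42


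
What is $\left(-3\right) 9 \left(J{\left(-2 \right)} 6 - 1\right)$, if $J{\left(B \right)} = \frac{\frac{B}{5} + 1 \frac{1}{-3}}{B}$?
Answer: $- \frac{162}{5} \approx -32.4$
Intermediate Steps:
$J{\left(B \right)} = \frac{- \frac{1}{3} + \frac{B}{5}}{B}$ ($J{\left(B \right)} = \frac{B \frac{1}{5} + 1 \left(- \frac{1}{3}\right)}{B} = \frac{\frac{B}{5} - \frac{1}{3}}{B} = \frac{- \frac{1}{3} + \frac{B}{5}}{B}$)
$\left(-3\right) 9 \left(J{\left(-2 \right)} 6 - 1\right) = \left(-3\right) 9 \left(\frac{-5 + 3 \left(-2\right)}{15 \left(-2\right)} 6 - 1\right) = - 27 \left(\frac{1}{15} \left(- \frac{1}{2}\right) \left(-5 - 6\right) 6 - 1\right) = - 27 \left(\frac{1}{15} \left(- \frac{1}{2}\right) \left(-11\right) 6 - 1\right) = - 27 \left(\frac{11}{30} \cdot 6 - 1\right) = - 27 \left(\frac{11}{5} - 1\right) = \left(-27\right) \frac{6}{5} = - \frac{162}{5}$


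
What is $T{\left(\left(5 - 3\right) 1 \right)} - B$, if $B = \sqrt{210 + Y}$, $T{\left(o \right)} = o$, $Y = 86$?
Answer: $2 - 2 \sqrt{74} \approx -15.205$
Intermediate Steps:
$B = 2 \sqrt{74}$ ($B = \sqrt{210 + 86} = \sqrt{296} = 2 \sqrt{74} \approx 17.205$)
$T{\left(\left(5 - 3\right) 1 \right)} - B = \left(5 - 3\right) 1 - 2 \sqrt{74} = 2 \cdot 1 - 2 \sqrt{74} = 2 - 2 \sqrt{74}$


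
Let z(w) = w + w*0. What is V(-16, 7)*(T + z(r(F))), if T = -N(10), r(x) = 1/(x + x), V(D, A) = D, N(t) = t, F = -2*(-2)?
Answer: 158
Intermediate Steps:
F = 4
r(x) = 1/(2*x)
z(w) = w (z(w) = w + 0 = w)
T = -10 (T = -1*10 = -10)
V(-16, 7)*(T + z(r(F))) = -16*(-10 + (1/2)/4) = -16*(-10 + (1/2)*(1/4)) = -16*(-10 + 1/8) = -16*(-79/8) = 158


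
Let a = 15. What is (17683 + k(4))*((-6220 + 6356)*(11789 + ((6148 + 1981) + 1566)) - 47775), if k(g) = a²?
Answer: 51468469492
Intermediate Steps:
k(g) = 225 (k(g) = 15² = 225)
(17683 + k(4))*((-6220 + 6356)*(11789 + ((6148 + 1981) + 1566)) - 47775) = (17683 + 225)*((-6220 + 6356)*(11789 + ((6148 + 1981) + 1566)) - 47775) = 17908*(136*(11789 + (8129 + 1566)) - 47775) = 17908*(136*(11789 + 9695) - 47775) = 17908*(136*21484 - 47775) = 17908*(2921824 - 47775) = 17908*2874049 = 51468469492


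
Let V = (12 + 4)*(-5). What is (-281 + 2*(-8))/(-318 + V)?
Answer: 297/398 ≈ 0.74623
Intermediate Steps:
V = -80 (V = 16*(-5) = -80)
(-281 + 2*(-8))/(-318 + V) = (-281 + 2*(-8))/(-318 - 80) = (-281 - 16)/(-398) = -297*(-1/398) = 297/398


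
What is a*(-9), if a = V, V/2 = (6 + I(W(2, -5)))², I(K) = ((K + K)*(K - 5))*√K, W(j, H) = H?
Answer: 899352 - 21600*I*√5 ≈ 8.9935e+5 - 48299.0*I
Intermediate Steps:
I(K) = 2*K^(3/2)*(-5 + K) (I(K) = ((2*K)*(-5 + K))*√K = (2*K*(-5 + K))*√K = 2*K^(3/2)*(-5 + K))
V = 2*(6 + 100*I*√5)² (V = 2*(6 + 2*(-5)^(3/2)*(-5 - 5))² = 2*(6 + 2*(-5*I*√5)*(-10))² = 2*(6 + 100*I*√5)² ≈ -99928.0 + 5366.6*I)
a = -99928 + 2400*I*√5 ≈ -99928.0 + 5366.6*I
a*(-9) = (-99928 + 2400*I*√5)*(-9) = 899352 - 21600*I*√5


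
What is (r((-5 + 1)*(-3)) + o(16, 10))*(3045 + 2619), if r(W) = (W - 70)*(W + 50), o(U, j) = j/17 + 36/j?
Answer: -1729241856/85 ≈ -2.0344e+7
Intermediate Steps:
o(U, j) = 36/j + j/17 (o(U, j) = j*(1/17) + 36/j = j/17 + 36/j = 36/j + j/17)
r(W) = (-70 + W)*(50 + W)
(r((-5 + 1)*(-3)) + o(16, 10))*(3045 + 2619) = ((-3500 + ((-5 + 1)*(-3))² - 20*(-5 + 1)*(-3)) + (36/10 + (1/17)*10))*(3045 + 2619) = ((-3500 + (-4*(-3))² - (-80)*(-3)) + (36*(⅒) + 10/17))*5664 = ((-3500 + 12² - 20*12) + (18/5 + 10/17))*5664 = ((-3500 + 144 - 240) + 356/85)*5664 = (-3596 + 356/85)*5664 = -305304/85*5664 = -1729241856/85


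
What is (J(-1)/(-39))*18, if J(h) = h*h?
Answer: -6/13 ≈ -0.46154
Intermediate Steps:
J(h) = h**2
(J(-1)/(-39))*18 = ((-1)**2/(-39))*18 = -1/39*1*18 = -1/39*18 = -6/13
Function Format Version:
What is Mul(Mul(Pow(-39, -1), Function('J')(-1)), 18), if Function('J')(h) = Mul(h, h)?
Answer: Rational(-6, 13) ≈ -0.46154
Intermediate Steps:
Function('J')(h) = Pow(h, 2)
Mul(Mul(Pow(-39, -1), Function('J')(-1)), 18) = Mul(Mul(Pow(-39, -1), Pow(-1, 2)), 18) = Mul(Mul(Rational(-1, 39), 1), 18) = Mul(Rational(-1, 39), 18) = Rational(-6, 13)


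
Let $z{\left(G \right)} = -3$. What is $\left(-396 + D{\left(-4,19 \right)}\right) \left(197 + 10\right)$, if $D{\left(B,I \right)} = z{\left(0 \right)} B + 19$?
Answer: $-75555$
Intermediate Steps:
$D{\left(B,I \right)} = 19 - 3 B$ ($D{\left(B,I \right)} = - 3 B + 19 = 19 - 3 B$)
$\left(-396 + D{\left(-4,19 \right)}\right) \left(197 + 10\right) = \left(-396 + \left(19 - -12\right)\right) \left(197 + 10\right) = \left(-396 + \left(19 + 12\right)\right) 207 = \left(-396 + 31\right) 207 = \left(-365\right) 207 = -75555$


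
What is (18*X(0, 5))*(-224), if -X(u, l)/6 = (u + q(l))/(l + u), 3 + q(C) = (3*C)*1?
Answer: 290304/5 ≈ 58061.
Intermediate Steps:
q(C) = -3 + 3*C (q(C) = -3 + (3*C)*1 = -3 + 3*C)
X(u, l) = -6*(-3 + u + 3*l)/(l + u) (X(u, l) = -6*(u + (-3 + 3*l))/(l + u) = -6*(-3 + u + 3*l)/(l + u))
(18*X(0, 5))*(-224) = (18*(6*(3 - 1*0 - 3*5)/(5 + 0)))*(-224) = (18*(6*(3 + 0 - 15)/5))*(-224) = (18*(6*(⅕)*(-12)))*(-224) = (18*(-72/5))*(-224) = -1296/5*(-224) = 290304/5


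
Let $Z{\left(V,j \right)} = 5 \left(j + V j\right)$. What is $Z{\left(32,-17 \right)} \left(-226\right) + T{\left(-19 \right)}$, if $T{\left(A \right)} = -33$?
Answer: $633897$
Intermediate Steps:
$Z{\left(V,j \right)} = 5 j + 5 V j$
$Z{\left(32,-17 \right)} \left(-226\right) + T{\left(-19 \right)} = 5 \left(-17\right) \left(1 + 32\right) \left(-226\right) - 33 = 5 \left(-17\right) 33 \left(-226\right) - 33 = \left(-2805\right) \left(-226\right) - 33 = 633930 - 33 = 633897$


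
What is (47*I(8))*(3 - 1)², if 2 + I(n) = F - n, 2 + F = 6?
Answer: -1128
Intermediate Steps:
F = 4 (F = -2 + 6 = 4)
I(n) = 2 - n (I(n) = -2 + (4 - n) = 2 - n)
(47*I(8))*(3 - 1)² = (47*(2 - 1*8))*(3 - 1)² = (47*(2 - 8))*2² = (47*(-6))*4 = -282*4 = -1128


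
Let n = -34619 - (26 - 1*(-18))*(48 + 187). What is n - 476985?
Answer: -521944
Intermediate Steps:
n = -44959 (n = -34619 - (26 + 18)*235 = -34619 - 44*235 = -34619 - 1*10340 = -34619 - 10340 = -44959)
n - 476985 = -44959 - 476985 = -521944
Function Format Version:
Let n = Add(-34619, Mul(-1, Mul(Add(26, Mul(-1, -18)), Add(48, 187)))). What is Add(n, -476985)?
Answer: -521944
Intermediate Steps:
n = -44959 (n = Add(-34619, Mul(-1, Mul(Add(26, 18), 235))) = Add(-34619, Mul(-1, Mul(44, 235))) = Add(-34619, Mul(-1, 10340)) = Add(-34619, -10340) = -44959)
Add(n, -476985) = Add(-44959, -476985) = -521944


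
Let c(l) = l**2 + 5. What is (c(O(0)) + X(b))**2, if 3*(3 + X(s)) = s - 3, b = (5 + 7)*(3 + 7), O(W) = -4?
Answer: 3249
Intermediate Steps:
c(l) = 5 + l**2
b = 120 (b = 12*10 = 120)
X(s) = -4 + s/3 (X(s) = -3 + (s - 3)/3 = -3 + (-3 + s)/3 = -3 + (-1 + s/3) = -4 + s/3)
(c(O(0)) + X(b))**2 = ((5 + (-4)**2) + (-4 + (1/3)*120))**2 = ((5 + 16) + (-4 + 40))**2 = (21 + 36)**2 = 57**2 = 3249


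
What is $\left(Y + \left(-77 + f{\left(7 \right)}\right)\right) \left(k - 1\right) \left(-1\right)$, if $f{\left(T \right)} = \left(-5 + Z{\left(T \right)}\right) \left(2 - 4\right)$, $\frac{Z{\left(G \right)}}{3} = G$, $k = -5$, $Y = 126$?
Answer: $102$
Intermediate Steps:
$Z{\left(G \right)} = 3 G$
$f{\left(T \right)} = 10 - 6 T$ ($f{\left(T \right)} = \left(-5 + 3 T\right) \left(2 - 4\right) = \left(-5 + 3 T\right) \left(-2\right) = 10 - 6 T$)
$\left(Y + \left(-77 + f{\left(7 \right)}\right)\right) \left(k - 1\right) \left(-1\right) = \left(126 + \left(-77 + \left(10 - 42\right)\right)\right) \left(-5 - 1\right) \left(-1\right) = \left(126 + \left(-77 + \left(10 - 42\right)\right)\right) \left(\left(-6\right) \left(-1\right)\right) = \left(126 - 109\right) 6 = 17 \cdot 6 = 102$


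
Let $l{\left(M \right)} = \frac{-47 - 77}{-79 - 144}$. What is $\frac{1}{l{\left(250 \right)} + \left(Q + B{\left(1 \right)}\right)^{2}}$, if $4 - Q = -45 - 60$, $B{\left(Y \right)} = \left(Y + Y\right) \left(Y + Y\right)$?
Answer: $\frac{223}{2847611} \approx 7.8311 \cdot 10^{-5}$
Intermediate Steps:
$B{\left(Y \right)} = 4 Y^{2}$ ($B{\left(Y \right)} = 2 Y 2 Y = 4 Y^{2}$)
$Q = 109$ ($Q = 4 - \left(-45 - 60\right) = 4 - -105 = 4 + 105 = 109$)
$l{\left(M \right)} = \frac{124}{223}$ ($l{\left(M \right)} = - \frac{124}{-223} = \left(-124\right) \left(- \frac{1}{223}\right) = \frac{124}{223}$)
$\frac{1}{l{\left(250 \right)} + \left(Q + B{\left(1 \right)}\right)^{2}} = \frac{1}{\frac{124}{223} + \left(109 + 4 \cdot 1^{2}\right)^{2}} = \frac{1}{\frac{124}{223} + \left(109 + 4 \cdot 1\right)^{2}} = \frac{1}{\frac{124}{223} + \left(109 + 4\right)^{2}} = \frac{1}{\frac{124}{223} + 113^{2}} = \frac{1}{\frac{124}{223} + 12769} = \frac{1}{\frac{2847611}{223}} = \frac{223}{2847611}$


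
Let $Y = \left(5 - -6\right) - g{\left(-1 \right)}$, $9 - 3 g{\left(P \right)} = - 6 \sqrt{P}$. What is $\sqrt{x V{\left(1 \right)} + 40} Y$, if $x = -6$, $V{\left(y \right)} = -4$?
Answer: $64 - 16 i \approx 64.0 - 16.0 i$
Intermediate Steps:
$g{\left(P \right)} = 3 + 2 \sqrt{P}$ ($g{\left(P \right)} = 3 - \frac{\left(-6\right) \sqrt{P}}{3} = 3 + 2 \sqrt{P}$)
$Y = 8 - 2 i$ ($Y = \left(5 - -6\right) - \left(3 + 2 \sqrt{-1}\right) = \left(5 + 6\right) - \left(3 + 2 i\right) = 11 - \left(3 + 2 i\right) = 8 - 2 i \approx 8.0 - 2.0 i$)
$\sqrt{x V{\left(1 \right)} + 40} Y = \sqrt{\left(-6\right) \left(-4\right) + 40} \left(8 - 2 i\right) = \sqrt{24 + 40} \left(8 - 2 i\right) = \sqrt{64} \left(8 - 2 i\right) = 8 \left(8 - 2 i\right) = 64 - 16 i$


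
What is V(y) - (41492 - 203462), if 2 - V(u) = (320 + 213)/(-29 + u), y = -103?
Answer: 21380837/132 ≈ 1.6198e+5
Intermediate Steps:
V(u) = 2 - 533/(-29 + u) (V(u) = 2 - (320 + 213)/(-29 + u) = 2 - 533/(-29 + u))
V(y) - (41492 - 203462) = (-591 + 2*(-103))/(-29 - 103) - (41492 - 203462) = (-591 - 206)/(-132) - 1*(-161970) = -1/132*(-797) + 161970 = 797/132 + 161970 = 21380837/132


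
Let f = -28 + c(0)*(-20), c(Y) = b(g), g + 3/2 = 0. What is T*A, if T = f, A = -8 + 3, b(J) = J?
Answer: -10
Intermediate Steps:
g = -3/2 (g = -3/2 + 0 = -3/2 ≈ -1.5000)
A = -5
c(Y) = -3/2
f = 2 (f = -28 - 3/2*(-20) = -28 + 30 = 2)
T = 2
T*A = 2*(-5) = -10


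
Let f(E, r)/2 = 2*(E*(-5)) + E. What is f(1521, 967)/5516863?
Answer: -27378/5516863 ≈ -0.0049626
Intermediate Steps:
f(E, r) = -18*E (f(E, r) = 2*(2*(E*(-5)) + E) = 2*(2*(-5*E) + E) = 2*(-10*E + E) = 2*(-9*E) = -18*E)
f(1521, 967)/5516863 = -18*1521/5516863 = -27378*1/5516863 = -27378/5516863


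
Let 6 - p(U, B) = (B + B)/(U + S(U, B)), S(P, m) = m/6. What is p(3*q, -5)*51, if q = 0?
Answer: -306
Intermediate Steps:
S(P, m) = m/6 (S(P, m) = m*(⅙) = m/6)
p(U, B) = 6 - 2*B/(U + B/6) (p(U, B) = 6 - (B + B)/(U + B/6) = 6 - 2*B/(U + B/6))
p(3*q, -5)*51 = (6*(-1*(-5) + 6*(3*0))/(-5 + 6*(3*0)))*51 = (6*(5 + 6*0)/(-5 + 6*0))*51 = (6*(5 + 0)/(-5 + 0))*51 = (6*5/(-5))*51 = (6*(-⅕)*5)*51 = -6*51 = -306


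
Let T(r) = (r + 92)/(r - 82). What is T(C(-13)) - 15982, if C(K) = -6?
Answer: -703251/44 ≈ -15983.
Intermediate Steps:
T(r) = (92 + r)/(-82 + r)
T(C(-13)) - 15982 = (92 - 6)/(-82 - 6) - 15982 = 86/(-88) - 15982 = -1/88*86 - 15982 = -43/44 - 15982 = -703251/44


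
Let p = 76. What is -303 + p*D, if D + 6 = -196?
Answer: -15655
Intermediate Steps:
D = -202 (D = -6 - 196 = -202)
-303 + p*D = -303 + 76*(-202) = -303 - 15352 = -15655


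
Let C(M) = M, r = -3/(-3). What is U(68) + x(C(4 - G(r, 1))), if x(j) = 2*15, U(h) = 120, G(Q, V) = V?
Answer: 150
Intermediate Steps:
r = 1 (r = -3*(-⅓) = 1)
x(j) = 30
U(68) + x(C(4 - G(r, 1))) = 120 + 30 = 150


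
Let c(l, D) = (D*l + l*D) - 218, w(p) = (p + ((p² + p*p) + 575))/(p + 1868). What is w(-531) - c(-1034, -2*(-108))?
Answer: 598077288/1337 ≈ 4.4733e+5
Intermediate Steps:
w(p) = (575 + p + 2*p²)/(1868 + p) (w(p) = (p + ((p² + p²) + 575))/(1868 + p) = (p + (2*p² + 575))/(1868 + p) = (p + (575 + 2*p²))/(1868 + p) = (575 + p + 2*p²)/(1868 + p))
c(l, D) = -218 + 2*D*l (c(l, D) = (D*l + D*l) - 218 = 2*D*l - 218 = -218 + 2*D*l)
w(-531) - c(-1034, -2*(-108)) = (575 - 531 + 2*(-531)²)/(1868 - 531) - (-218 + 2*(-2*(-108))*(-1034)) = (575 - 531 + 2*281961)/1337 - (-218 + 2*216*(-1034)) = (575 - 531 + 563922)/1337 - (-218 - 446688) = (1/1337)*563966 - 1*(-446906) = 563966/1337 + 446906 = 598077288/1337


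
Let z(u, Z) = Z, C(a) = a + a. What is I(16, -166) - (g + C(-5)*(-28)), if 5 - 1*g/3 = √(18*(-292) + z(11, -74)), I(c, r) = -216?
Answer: -511 + 3*I*√5330 ≈ -511.0 + 219.02*I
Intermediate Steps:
C(a) = 2*a
g = 15 - 3*I*√5330 (g = 15 - 3*√(18*(-292) - 74) = 15 - 3*√(-5256 - 74) = 15 - 3*I*√5330 ≈ 15.0 - 219.02*I)
I(16, -166) - (g + C(-5)*(-28)) = -216 - ((15 - 3*I*√5330) + (2*(-5))*(-28)) = -216 - ((15 - 3*I*√5330) - 10*(-28)) = -216 - ((15 - 3*I*√5330) + 280) = -216 - (295 - 3*I*√5330) = -216 + (-295 + 3*I*√5330) = -511 + 3*I*√5330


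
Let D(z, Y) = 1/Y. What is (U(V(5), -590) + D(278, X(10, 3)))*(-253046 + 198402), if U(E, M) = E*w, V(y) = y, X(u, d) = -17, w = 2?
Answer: -9234836/17 ≈ -5.4323e+5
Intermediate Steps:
U(E, M) = 2*E (U(E, M) = E*2 = 2*E)
(U(V(5), -590) + D(278, X(10, 3)))*(-253046 + 198402) = (2*5 + 1/(-17))*(-253046 + 198402) = (10 - 1/17)*(-54644) = (169/17)*(-54644) = -9234836/17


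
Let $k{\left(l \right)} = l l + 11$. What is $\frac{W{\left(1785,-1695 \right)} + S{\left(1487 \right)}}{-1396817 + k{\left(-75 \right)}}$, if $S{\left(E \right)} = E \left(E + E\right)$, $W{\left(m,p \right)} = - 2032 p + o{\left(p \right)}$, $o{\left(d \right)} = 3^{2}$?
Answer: $- \frac{7866587}{1391181} \approx -5.6546$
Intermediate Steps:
$o{\left(d \right)} = 9$
$W{\left(m,p \right)} = 9 - 2032 p$ ($W{\left(m,p \right)} = - 2032 p + 9 = 9 - 2032 p$)
$k{\left(l \right)} = 11 + l^{2}$ ($k{\left(l \right)} = l^{2} + 11 = 11 + l^{2}$)
$S{\left(E \right)} = 2 E^{2}$ ($S{\left(E \right)} = E 2 E = 2 E^{2}$)
$\frac{W{\left(1785,-1695 \right)} + S{\left(1487 \right)}}{-1396817 + k{\left(-75 \right)}} = \frac{\left(9 - -3444240\right) + 2 \cdot 1487^{2}}{-1396817 + \left(11 + \left(-75\right)^{2}\right)} = \frac{\left(9 + 3444240\right) + 2 \cdot 2211169}{-1396817 + \left(11 + 5625\right)} = \frac{3444249 + 4422338}{-1396817 + 5636} = \frac{7866587}{-1391181} = 7866587 \left(- \frac{1}{1391181}\right) = - \frac{7866587}{1391181}$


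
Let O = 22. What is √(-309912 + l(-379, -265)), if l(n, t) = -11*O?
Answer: I*√310154 ≈ 556.92*I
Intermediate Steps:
l(n, t) = -242 (l(n, t) = -11*22 = -242)
√(-309912 + l(-379, -265)) = √(-309912 - 242) = √(-310154) = I*√310154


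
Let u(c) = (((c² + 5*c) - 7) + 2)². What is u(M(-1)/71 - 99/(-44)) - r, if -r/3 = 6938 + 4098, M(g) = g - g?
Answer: 8508409/256 ≈ 33236.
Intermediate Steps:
M(g) = 0
r = -33108 (r = -3*(6938 + 4098) = -3*11036 = -33108)
u(c) = (-5 + c² + 5*c)² (u(c) = ((-7 + c² + 5*c) + 2)² = (-5 + c² + 5*c)²)
u(M(-1)/71 - 99/(-44)) - r = (-5 + (0/71 - 99/(-44))² + 5*(0/71 - 99/(-44)))² - 1*(-33108) = (-5 + (0*(1/71) - 99*(-1/44))² + 5*(0*(1/71) - 99*(-1/44)))² + 33108 = (-5 + (0 + 9/4)² + 5*(0 + 9/4))² + 33108 = (-5 + (9/4)² + 5*(9/4))² + 33108 = (-5 + 81/16 + 45/4)² + 33108 = (181/16)² + 33108 = 32761/256 + 33108 = 8508409/256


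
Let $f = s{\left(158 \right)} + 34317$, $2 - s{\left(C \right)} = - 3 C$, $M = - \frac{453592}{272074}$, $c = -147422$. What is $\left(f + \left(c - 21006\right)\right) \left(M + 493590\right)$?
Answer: $- \frac{8973092597803590}{136037} \approx -6.5961 \cdot 10^{10}$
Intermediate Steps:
$M = - \frac{226796}{136037}$ ($M = \left(-453592\right) \frac{1}{272074} = - \frac{226796}{136037} \approx -1.6672$)
$s{\left(C \right)} = 2 + 3 C$ ($s{\left(C \right)} = 2 - - 3 C = 2 + 3 C$)
$f = 34793$ ($f = \left(2 + 3 \cdot 158\right) + 34317 = \left(2 + 474\right) + 34317 = 476 + 34317 = 34793$)
$\left(f + \left(c - 21006\right)\right) \left(M + 493590\right) = \left(34793 - 168428\right) \left(- \frac{226796}{136037} + 493590\right) = \left(34793 - 168428\right) \frac{67146276034}{136037} = \left(-133635\right) \frac{67146276034}{136037} = - \frac{8973092597803590}{136037}$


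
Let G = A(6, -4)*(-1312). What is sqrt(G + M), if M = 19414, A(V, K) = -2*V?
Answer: sqrt(35158) ≈ 187.50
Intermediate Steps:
G = 15744 (G = -2*6*(-1312) = -12*(-1312) = 15744)
sqrt(G + M) = sqrt(15744 + 19414) = sqrt(35158)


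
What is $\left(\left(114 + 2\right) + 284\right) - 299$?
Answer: $101$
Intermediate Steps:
$\left(\left(114 + 2\right) + 284\right) - 299 = \left(116 + 284\right) - 299 = 400 - 299 = 101$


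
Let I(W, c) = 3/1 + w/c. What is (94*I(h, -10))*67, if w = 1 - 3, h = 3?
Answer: 100768/5 ≈ 20154.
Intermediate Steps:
w = -2
I(W, c) = 3 - 2/c (I(W, c) = 3/1 - 2/c = 3*1 - 2/c = 3 - 2/c)
(94*I(h, -10))*67 = (94*(3 - 2/(-10)))*67 = (94*(3 - 2*(-⅒)))*67 = (94*(3 + ⅕))*67 = (94*(16/5))*67 = (1504/5)*67 = 100768/5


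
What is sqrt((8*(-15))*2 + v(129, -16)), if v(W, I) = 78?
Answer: 9*I*sqrt(2) ≈ 12.728*I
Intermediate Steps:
sqrt((8*(-15))*2 + v(129, -16)) = sqrt((8*(-15))*2 + 78) = sqrt(-120*2 + 78) = sqrt(-240 + 78) = sqrt(-162) = 9*I*sqrt(2)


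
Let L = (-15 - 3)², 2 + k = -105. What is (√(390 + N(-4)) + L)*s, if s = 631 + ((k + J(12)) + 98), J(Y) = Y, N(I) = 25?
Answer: 205416 + 634*√415 ≈ 2.1833e+5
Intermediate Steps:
k = -107 (k = -2 - 105 = -107)
L = 324 (L = (-18)² = 324)
s = 634 (s = 631 + ((-107 + 12) + 98) = 631 + (-95 + 98) = 631 + 3 = 634)
(√(390 + N(-4)) + L)*s = (√(390 + 25) + 324)*634 = (√415 + 324)*634 = (324 + √415)*634 = 205416 + 634*√415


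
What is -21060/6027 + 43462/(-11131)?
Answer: -165454778/22362179 ≈ -7.3989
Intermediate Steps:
-21060/6027 + 43462/(-11131) = -21060*1/6027 + 43462*(-1/11131) = -7020/2009 - 43462/11131 = -165454778/22362179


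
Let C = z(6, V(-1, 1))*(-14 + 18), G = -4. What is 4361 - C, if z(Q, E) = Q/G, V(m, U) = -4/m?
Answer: 4367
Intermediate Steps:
z(Q, E) = -Q/4 (z(Q, E) = Q/(-4) = Q*(-¼) = -Q/4)
C = -6 (C = (-¼*6)*(-14 + 18) = -3/2*4 = -6)
4361 - C = 4361 - 1*(-6) = 4361 + 6 = 4367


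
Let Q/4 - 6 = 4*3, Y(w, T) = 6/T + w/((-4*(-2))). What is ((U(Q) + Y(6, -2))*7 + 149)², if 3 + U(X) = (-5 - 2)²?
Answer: 3316041/16 ≈ 2.0725e+5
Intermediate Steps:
Y(w, T) = 6/T + w/8
Q = 72 (Q = 24 + 4*(4*3) = 24 + 4*12 = 24 + 48 = 72)
U(X) = 46 (U(X) = -3 + (-5 - 2)² = -3 + (-7)² = -3 + 49 = 46)
((U(Q) + Y(6, -2))*7 + 149)² = ((46 + (6/(-2) + (⅛)*6))*7 + 149)² = ((46 + (6*(-½) + ¾))*7 + 149)² = ((46 + (-3 + ¾))*7 + 149)² = ((46 - 9/4)*7 + 149)² = ((175/4)*7 + 149)² = (1225/4 + 149)² = (1821/4)² = 3316041/16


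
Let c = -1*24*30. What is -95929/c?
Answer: 95929/720 ≈ 133.23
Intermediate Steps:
c = -720 (c = -24*30 = -720)
-95929/c = -95929/(-720) = -95929*(-1/720) = 95929/720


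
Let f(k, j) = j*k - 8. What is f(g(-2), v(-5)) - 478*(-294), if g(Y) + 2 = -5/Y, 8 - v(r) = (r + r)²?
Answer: 140478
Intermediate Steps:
v(r) = 8 - 4*r² (v(r) = 8 - (r + r)² = 8 - (2*r)² = 8 - 4*r²)
g(Y) = -2 - 5/Y
f(k, j) = -8 + j*k
f(g(-2), v(-5)) - 478*(-294) = (-8 + (8 - 4*(-5)²)*(-2 - 5/(-2))) - 478*(-294) = (-8 + (8 - 4*25)*(-2 - 5*(-½))) + 140532 = (-8 + (8 - 100)*(-2 + 5/2)) + 140532 = (-8 - 92*½) + 140532 = (-8 - 46) + 140532 = -54 + 140532 = 140478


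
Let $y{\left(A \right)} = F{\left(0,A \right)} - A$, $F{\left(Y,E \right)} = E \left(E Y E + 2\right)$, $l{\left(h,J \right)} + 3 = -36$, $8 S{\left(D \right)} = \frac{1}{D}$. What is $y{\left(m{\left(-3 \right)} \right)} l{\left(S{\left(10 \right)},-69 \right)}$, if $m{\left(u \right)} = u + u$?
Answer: $234$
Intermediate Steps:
$S{\left(D \right)} = \frac{1}{8 D}$
$m{\left(u \right)} = 2 u$
$l{\left(h,J \right)} = -39$ ($l{\left(h,J \right)} = -3 - 36 = -39$)
$F{\left(Y,E \right)} = E \left(2 + Y E^{2}\right)$ ($F{\left(Y,E \right)} = E \left(Y E^{2} + 2\right) = E \left(2 + Y E^{2}\right)$)
$y{\left(A \right)} = A$ ($y{\left(A \right)} = A \left(2 + 0 A^{2}\right) - A = A \left(2 + 0\right) - A = A 2 - A = 2 A - A = A$)
$y{\left(m{\left(-3 \right)} \right)} l{\left(S{\left(10 \right)},-69 \right)} = 2 \left(-3\right) \left(-39\right) = \left(-6\right) \left(-39\right) = 234$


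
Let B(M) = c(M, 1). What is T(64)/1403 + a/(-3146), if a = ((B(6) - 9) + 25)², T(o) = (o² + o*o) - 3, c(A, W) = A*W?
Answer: 103651/18239 ≈ 5.6829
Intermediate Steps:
B(M) = M (B(M) = M*1 = M)
T(o) = -3 + 2*o² (T(o) = (o² + o²) - 3 = 2*o² - 3 = -3 + 2*o²)
a = 484 (a = ((6 - 9) + 25)² = (-3 + 25)² = 22² = 484)
T(64)/1403 + a/(-3146) = (-3 + 2*64²)/1403 + 484/(-3146) = (-3 + 2*4096)*(1/1403) + 484*(-1/3146) = (-3 + 8192)*(1/1403) - 2/13 = 8189*(1/1403) - 2/13 = 8189/1403 - 2/13 = 103651/18239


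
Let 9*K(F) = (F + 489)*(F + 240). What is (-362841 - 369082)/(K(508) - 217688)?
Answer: 6587307/1213436 ≈ 5.4286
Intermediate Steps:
K(F) = (240 + F)*(489 + F)/9 (K(F) = ((F + 489)*(F + 240))/9 = ((489 + F)*(240 + F))/9 = ((240 + F)*(489 + F))/9 = (240 + F)*(489 + F)/9)
(-362841 - 369082)/(K(508) - 217688) = (-362841 - 369082)/((13040 + 81*508 + (⅑)*508²) - 217688) = -731923/((13040 + 41148 + (⅑)*258064) - 217688) = -731923/((13040 + 41148 + 258064/9) - 217688) = -731923/(745756/9 - 217688) = -731923/(-1213436/9) = -731923*(-9/1213436) = 6587307/1213436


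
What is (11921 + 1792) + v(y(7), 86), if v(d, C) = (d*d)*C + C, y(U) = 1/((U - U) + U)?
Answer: 676237/49 ≈ 13801.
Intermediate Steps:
y(U) = 1/U (y(U) = 1/(0 + U) = 1/U)
v(d, C) = C + C*d² (v(d, C) = d²*C + C = C*d² + C = C + C*d²)
(11921 + 1792) + v(y(7), 86) = (11921 + 1792) + 86*(1 + (1/7)²) = 13713 + 86*(1 + (⅐)²) = 13713 + 86*(1 + 1/49) = 13713 + 86*(50/49) = 13713 + 4300/49 = 676237/49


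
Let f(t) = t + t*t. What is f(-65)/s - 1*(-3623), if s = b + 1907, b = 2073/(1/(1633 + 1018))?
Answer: 1991719305/549743 ≈ 3623.0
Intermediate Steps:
f(t) = t + t**2
b = 5495523 (b = 2073/(1/2651) = 2073*2651 = 5495523)
s = 5497430 (s = 5495523 + 1907 = 5497430)
f(-65)/s - 1*(-3623) = -65*(1 - 65)/5497430 - 1*(-3623) = -65*(-64)*(1/5497430) + 3623 = 4160*(1/5497430) + 3623 = 416/549743 + 3623 = 1991719305/549743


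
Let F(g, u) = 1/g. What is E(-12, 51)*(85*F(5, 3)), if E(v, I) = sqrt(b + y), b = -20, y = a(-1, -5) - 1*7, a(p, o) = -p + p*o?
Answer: 17*I*sqrt(21) ≈ 77.904*I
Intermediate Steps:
a(p, o) = -p + o*p
y = -1 (y = -(-1 - 5) - 1*7 = -1*(-6) - 7 = 6 - 7 = -1)
E(v, I) = I*sqrt(21) (E(v, I) = sqrt(-20 - 1) = sqrt(-21) = I*sqrt(21))
E(-12, 51)*(85*F(5, 3)) = (I*sqrt(21))*(85/5) = (I*sqrt(21))*(85*(1/5)) = (I*sqrt(21))*17 = 17*I*sqrt(21)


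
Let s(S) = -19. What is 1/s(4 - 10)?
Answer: -1/19 ≈ -0.052632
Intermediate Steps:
1/s(4 - 10) = 1/(-19) = -1/19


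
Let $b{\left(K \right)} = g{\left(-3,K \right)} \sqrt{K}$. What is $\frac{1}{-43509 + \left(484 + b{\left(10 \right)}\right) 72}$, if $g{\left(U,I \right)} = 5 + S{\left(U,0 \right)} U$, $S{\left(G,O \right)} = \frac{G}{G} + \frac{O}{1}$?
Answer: $- \frac{2887}{24935187} - \frac{16 \sqrt{10}}{8311729} \approx -0.00012187$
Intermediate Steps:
$S{\left(G,O \right)} = 1 + O$ ($S{\left(G,O \right)} = 1 + O 1 = 1 + O$)
$g{\left(U,I \right)} = 5 + U$ ($g{\left(U,I \right)} = 5 + \left(1 + 0\right) U = 5 + 1 U = 5 + U$)
$b{\left(K \right)} = 2 \sqrt{K}$ ($b{\left(K \right)} = \left(5 - 3\right) \sqrt{K} = 2 \sqrt{K}$)
$\frac{1}{-43509 + \left(484 + b{\left(10 \right)}\right) 72} = \frac{1}{-43509 + \left(484 + 2 \sqrt{10}\right) 72} = \frac{1}{-43509 + \left(34848 + 144 \sqrt{10}\right)} = \frac{1}{-8661 + 144 \sqrt{10}}$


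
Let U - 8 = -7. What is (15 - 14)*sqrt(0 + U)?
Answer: 1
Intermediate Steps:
U = 1 (U = 8 - 7 = 1)
(15 - 14)*sqrt(0 + U) = (15 - 14)*sqrt(0 + 1) = 1*sqrt(1) = 1*1 = 1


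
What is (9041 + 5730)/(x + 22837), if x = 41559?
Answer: 14771/64396 ≈ 0.22938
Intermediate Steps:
(9041 + 5730)/(x + 22837) = (9041 + 5730)/(41559 + 22837) = 14771/64396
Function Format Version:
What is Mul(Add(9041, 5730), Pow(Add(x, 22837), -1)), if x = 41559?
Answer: Rational(14771, 64396) ≈ 0.22938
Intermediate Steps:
Mul(Add(9041, 5730), Pow(Add(x, 22837), -1)) = Mul(Add(9041, 5730), Pow(Add(41559, 22837), -1)) = Mul(14771, Pow(64396, -1)) = Mul(14771, Rational(1, 64396)) = Rational(14771, 64396)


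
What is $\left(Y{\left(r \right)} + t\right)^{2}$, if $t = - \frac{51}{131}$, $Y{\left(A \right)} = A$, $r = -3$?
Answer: $\frac{197136}{17161} \approx 11.487$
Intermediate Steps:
$t = - \frac{51}{131}$ ($t = \left(-51\right) \frac{1}{131} = - \frac{51}{131} \approx -0.38931$)
$\left(Y{\left(r \right)} + t\right)^{2} = \left(-3 - \frac{51}{131}\right)^{2} = \left(- \frac{444}{131}\right)^{2} = \frac{197136}{17161}$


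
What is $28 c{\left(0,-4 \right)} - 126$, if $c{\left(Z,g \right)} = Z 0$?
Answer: $-126$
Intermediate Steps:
$c{\left(Z,g \right)} = 0$
$28 c{\left(0,-4 \right)} - 126 = 28 \cdot 0 - 126 = 0 - 126 = -126$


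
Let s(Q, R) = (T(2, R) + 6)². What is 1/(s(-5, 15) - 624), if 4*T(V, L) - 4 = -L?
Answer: -16/9815 ≈ -0.0016302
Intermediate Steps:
T(V, L) = 1 - L/4 (T(V, L) = 1 + (-L)/4 = 1 - L/4)
s(Q, R) = (7 - R/4)² (s(Q, R) = ((1 - R/4) + 6)² = (7 - R/4)²)
1/(s(-5, 15) - 624) = 1/((-28 + 15)²/16 - 624) = 1/((1/16)*(-13)² - 624) = 1/((1/16)*169 - 624) = 1/(169/16 - 624) = 1/(-9815/16) = -16/9815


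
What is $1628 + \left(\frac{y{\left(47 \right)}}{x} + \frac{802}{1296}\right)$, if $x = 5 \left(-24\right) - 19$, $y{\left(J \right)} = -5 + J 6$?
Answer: $\frac{146513459}{90072} \approx 1626.6$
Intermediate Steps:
$y{\left(J \right)} = -5 + 6 J$
$x = -139$ ($x = -120 - 19 = -139$)
$1628 + \left(\frac{y{\left(47 \right)}}{x} + \frac{802}{1296}\right) = 1628 + \left(\frac{-5 + 6 \cdot 47}{-139} + \frac{802}{1296}\right) = 1628 + \left(\left(-5 + 282\right) \left(- \frac{1}{139}\right) + 802 \cdot \frac{1}{1296}\right) = 1628 + \left(277 \left(- \frac{1}{139}\right) + \frac{401}{648}\right) = 1628 + \left(- \frac{277}{139} + \frac{401}{648}\right) = 1628 - \frac{123757}{90072} = \frac{146513459}{90072}$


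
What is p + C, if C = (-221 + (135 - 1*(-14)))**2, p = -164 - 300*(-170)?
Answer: 56020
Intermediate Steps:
p = 50836 (p = -164 + 51000 = 50836)
C = 5184 (C = (-221 + (135 + 14))**2 = (-221 + 149)**2 = (-72)**2 = 5184)
p + C = 50836 + 5184 = 56020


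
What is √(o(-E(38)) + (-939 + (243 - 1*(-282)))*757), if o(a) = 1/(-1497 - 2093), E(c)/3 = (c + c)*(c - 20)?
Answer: I*√4039104767390/3590 ≈ 559.82*I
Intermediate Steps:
E(c) = 6*c*(-20 + c) (E(c) = 3*((c + c)*(c - 20)) = 3*((2*c)*(-20 + c)) = 3*(2*c*(-20 + c)) = 6*c*(-20 + c))
o(a) = -1/3590 (o(a) = 1/(-3590) = -1/3590)
√(o(-E(38)) + (-939 + (243 - 1*(-282)))*757) = √(-1/3590 + (-939 + (243 - 1*(-282)))*757) = √(-1/3590 + (-939 + (243 + 282))*757) = √(-1/3590 + (-939 + 525)*757) = √(-1/3590 - 414*757) = √(-1/3590 - 313398) = √(-1125098821/3590) = I*√4039104767390/3590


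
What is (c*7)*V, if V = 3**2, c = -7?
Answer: -441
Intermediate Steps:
V = 9
(c*7)*V = -7*7*9 = -49*9 = -441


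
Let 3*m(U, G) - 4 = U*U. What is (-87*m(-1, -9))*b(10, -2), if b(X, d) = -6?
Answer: 870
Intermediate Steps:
m(U, G) = 4/3 + U**2/3 (m(U, G) = 4/3 + (U*U)/3 = 4/3 + U**2/3)
(-87*m(-1, -9))*b(10, -2) = -87*(4/3 + (1/3)*(-1)**2)*(-6) = -87*(4/3 + (1/3)*1)*(-6) = -87*(4/3 + 1/3)*(-6) = -87*5/3*(-6) = -145*(-6) = 870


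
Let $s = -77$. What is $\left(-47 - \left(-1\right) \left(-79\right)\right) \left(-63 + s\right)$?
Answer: $17640$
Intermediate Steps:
$\left(-47 - \left(-1\right) \left(-79\right)\right) \left(-63 + s\right) = \left(-47 - \left(-1\right) \left(-79\right)\right) \left(-63 - 77\right) = \left(-47 - 79\right) \left(-140\right) = \left(-126\right) \left(-140\right) = 17640$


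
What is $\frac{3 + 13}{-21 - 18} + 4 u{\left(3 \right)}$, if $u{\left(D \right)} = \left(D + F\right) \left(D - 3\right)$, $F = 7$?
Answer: $- \frac{16}{39} \approx -0.41026$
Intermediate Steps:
$u{\left(D \right)} = \left(-3 + D\right) \left(7 + D\right)$ ($u{\left(D \right)} = \left(D + 7\right) \left(D - 3\right) = \left(7 + D\right) \left(-3 + D\right) = \left(-3 + D\right) \left(7 + D\right)$)
$\frac{3 + 13}{-21 - 18} + 4 u{\left(3 \right)} = \frac{3 + 13}{-21 - 18} + 4 \left(-21 + 3^{2} + 4 \cdot 3\right) = \frac{16}{-39} + 4 \left(-21 + 9 + 12\right) = 16 \left(- \frac{1}{39}\right) + 4 \cdot 0 = - \frac{16}{39} + 0 = - \frac{16}{39}$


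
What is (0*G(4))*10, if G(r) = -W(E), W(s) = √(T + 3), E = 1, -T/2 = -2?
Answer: 0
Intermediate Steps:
T = 4 (T = -2*(-2) = 4)
W(s) = √7 (W(s) = √(4 + 3) = √7)
G(r) = -√7
(0*G(4))*10 = (0*(-√7))*10 = 0*10 = 0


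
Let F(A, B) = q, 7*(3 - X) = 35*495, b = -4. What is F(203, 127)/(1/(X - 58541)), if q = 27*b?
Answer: 6589404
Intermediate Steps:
X = -2472 (X = 3 - 5*495 = 3 - ⅐*17325 = 3 - 2475 = -2472)
q = -108 (q = 27*(-4) = -108)
F(A, B) = -108
F(203, 127)/(1/(X - 58541)) = -108/(1/(-2472 - 58541)) = -108/(1/(-61013)) = -108/(-1/61013) = -108*(-61013) = 6589404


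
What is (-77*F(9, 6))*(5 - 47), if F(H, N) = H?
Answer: 29106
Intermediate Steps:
(-77*F(9, 6))*(5 - 47) = (-77*9)*(5 - 47) = -693*(-42) = 29106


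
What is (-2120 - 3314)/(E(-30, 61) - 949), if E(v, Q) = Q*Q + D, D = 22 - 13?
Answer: -5434/2781 ≈ -1.9540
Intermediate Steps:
D = 9
E(v, Q) = 9 + Q**2 (E(v, Q) = Q*Q + 9 = Q**2 + 9 = 9 + Q**2)
(-2120 - 3314)/(E(-30, 61) - 949) = (-2120 - 3314)/((9 + 61**2) - 949) = -5434/((9 + 3721) - 949) = -5434/(3730 - 949) = -5434/2781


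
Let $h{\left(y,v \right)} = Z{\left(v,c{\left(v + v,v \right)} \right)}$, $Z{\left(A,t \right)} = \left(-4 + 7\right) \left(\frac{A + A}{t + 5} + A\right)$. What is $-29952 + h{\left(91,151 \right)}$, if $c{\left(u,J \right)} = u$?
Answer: $- \frac{9055287}{307} \approx -29496.0$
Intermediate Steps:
$Z{\left(A,t \right)} = 3 A + \frac{6 A}{5 + t}$ ($Z{\left(A,t \right)} = 3 \left(\frac{2 A}{5 + t} + A\right) = 3 \left(A + \frac{2 A}{5 + t}\right) = 3 A + \frac{6 A}{5 + t}$)
$h{\left(y,v \right)} = \frac{3 v \left(7 + 2 v\right)}{5 + 2 v}$ ($h{\left(y,v \right)} = \frac{3 v \left(7 + \left(v + v\right)\right)}{5 + \left(v + v\right)} = \frac{3 v \left(7 + 2 v\right)}{5 + 2 v}$)
$-29952 + h{\left(91,151 \right)} = -29952 + 3 \cdot 151 \frac{1}{5 + 2 \cdot 151} \left(7 + 2 \cdot 151\right) = -29952 + 3 \cdot 151 \frac{1}{5 + 302} \left(7 + 302\right) = -29952 + 3 \cdot 151 \cdot \frac{1}{307} \cdot 309 = -29952 + \frac{139977}{307} = - \frac{9055287}{307}$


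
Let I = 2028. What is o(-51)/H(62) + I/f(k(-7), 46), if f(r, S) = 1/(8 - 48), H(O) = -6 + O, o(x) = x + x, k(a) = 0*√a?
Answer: -2271411/28 ≈ -81122.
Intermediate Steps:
k(a) = 0
o(x) = 2*x
f(r, S) = -1/40 (f(r, S) = 1/(-40) = -1/40)
o(-51)/H(62) + I/f(k(-7), 46) = (2*(-51))/(-6 + 62) + 2028/(-1/40) = -102/56 + 2028*(-40) = -102*1/56 - 81120 = -51/28 - 81120 = -2271411/28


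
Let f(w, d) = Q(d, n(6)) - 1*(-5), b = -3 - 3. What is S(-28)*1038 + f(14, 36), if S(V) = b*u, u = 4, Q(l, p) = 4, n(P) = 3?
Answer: -24903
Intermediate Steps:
b = -6
f(w, d) = 9 (f(w, d) = 4 - 1*(-5) = 4 + 5 = 9)
S(V) = -24 (S(V) = -6*4 = -24)
S(-28)*1038 + f(14, 36) = -24*1038 + 9 = -24912 + 9 = -24903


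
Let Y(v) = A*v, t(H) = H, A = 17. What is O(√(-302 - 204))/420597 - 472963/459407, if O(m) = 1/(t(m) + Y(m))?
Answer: -472963/459407 - I*√506/3830797476 ≈ -1.0295 - 5.872e-9*I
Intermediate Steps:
Y(v) = 17*v
O(m) = 1/(18*m) (O(m) = 1/(m + 17*m) = 1/(18*m))
O(√(-302 - 204))/420597 - 472963/459407 = (1/(18*(√(-302 - 204))))/420597 - 472963/459407 = (1/(18*(√(-506))))*(1/420597) - 472963*1/459407 = (1/(18*((I*√506))))*(1/420597) - 472963/459407 = ((-I*√506/506)/18)*(1/420597) - 472963/459407 = -I*√506/9108*(1/420597) - 472963/459407 = -I*√506/3830797476 - 472963/459407 = -472963/459407 - I*√506/3830797476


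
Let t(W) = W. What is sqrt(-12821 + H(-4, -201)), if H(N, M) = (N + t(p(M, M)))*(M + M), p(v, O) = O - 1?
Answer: sqrt(69991) ≈ 264.56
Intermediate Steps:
p(v, O) = -1 + O
H(N, M) = 2*M*(-1 + M + N) (H(N, M) = (N + (-1 + M))*(M + M) = (-1 + M + N)*(2*M) = 2*M*(-1 + M + N))
sqrt(-12821 + H(-4, -201)) = sqrt(-12821 + 2*(-201)*(-1 - 201 - 4)) = sqrt(-12821 + 2*(-201)*(-206)) = sqrt(-12821 + 82812) = sqrt(69991)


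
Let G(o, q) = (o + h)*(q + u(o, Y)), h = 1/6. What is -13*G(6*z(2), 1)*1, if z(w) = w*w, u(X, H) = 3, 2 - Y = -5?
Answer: -3770/3 ≈ -1256.7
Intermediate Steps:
Y = 7 (Y = 2 - 1*(-5) = 2 + 5 = 7)
h = ⅙ ≈ 0.16667
z(w) = w²
G(o, q) = (3 + q)*(⅙ + o) (G(o, q) = (o + ⅙)*(q + 3) = (⅙ + o)*(3 + q) = (3 + q)*(⅙ + o))
-13*G(6*z(2), 1)*1 = -13*(½ + 3*(6*2²) + (⅙)*1 + (6*2²)*1)*1 = -13*(½ + 3*(6*4) + ⅙ + (6*4)*1)*1 = -13*(½ + 3*24 + ⅙ + 24*1)*1 = -13*(½ + 72 + ⅙ + 24)*1 = -13*290/3*1 = -3770/3*1 = -3770/3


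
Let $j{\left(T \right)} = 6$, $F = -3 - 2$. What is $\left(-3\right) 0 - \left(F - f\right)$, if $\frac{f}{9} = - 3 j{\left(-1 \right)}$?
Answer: $-157$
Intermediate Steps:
$F = -5$
$f = -162$ ($f = 9 \left(\left(-3\right) 6\right) = 9 \left(-18\right) = -162$)
$\left(-3\right) 0 - \left(F - f\right) = \left(-3\right) 0 - 157 = 0 + \left(-162 + 5\right) = 0 - 157 = -157$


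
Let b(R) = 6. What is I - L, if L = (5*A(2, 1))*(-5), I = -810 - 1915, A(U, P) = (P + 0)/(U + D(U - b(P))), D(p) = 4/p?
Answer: -2700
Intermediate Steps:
A(U, P) = P/(U + 4/(-6 + U)) (A(U, P) = (P + 0)/(U + 4/(U - 1*6)) = P/(U + 4/(U - 6)) = P/(U + 4/(-6 + U)))
I = -2725
L = -25 (L = (5*(1*(-6 + 2)/(4 + 2*(-6 + 2))))*(-5) = (5*(1*(-4)/(4 + 2*(-4))))*(-5) = (5*(1*(-4)/(4 - 8)))*(-5) = (5*(1*(-4)/(-4)))*(-5) = (5*(1*(-1/4)*(-4)))*(-5) = (5*1)*(-5) = 5*(-5) = -25)
I - L = -2725 - 1*(-25) = -2725 + 25 = -2700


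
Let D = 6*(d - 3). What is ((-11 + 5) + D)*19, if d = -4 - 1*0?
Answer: -912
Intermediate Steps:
d = -4 (d = -4 + 0 = -4)
D = -42 (D = 6*(-4 - 3) = 6*(-7) = -42)
((-11 + 5) + D)*19 = ((-11 + 5) - 42)*19 = (-6 - 42)*19 = -48*19 = -912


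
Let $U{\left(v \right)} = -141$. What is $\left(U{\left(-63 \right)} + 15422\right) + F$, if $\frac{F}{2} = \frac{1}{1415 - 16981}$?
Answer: $\frac{118932022}{7783} \approx 15281.0$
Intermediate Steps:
$F = - \frac{1}{7783}$ ($F = \frac{2}{1415 - 16981} = \frac{2}{-15566} = 2 \left(- \frac{1}{15566}\right) = - \frac{1}{7783} \approx -0.00012849$)
$\left(U{\left(-63 \right)} + 15422\right) + F = \left(-141 + 15422\right) - \frac{1}{7783} = 15281 - \frac{1}{7783} = \frac{118932022}{7783}$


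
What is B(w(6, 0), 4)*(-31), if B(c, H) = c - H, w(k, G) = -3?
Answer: 217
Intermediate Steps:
B(w(6, 0), 4)*(-31) = (-3 - 1*4)*(-31) = (-3 - 4)*(-31) = -7*(-31) = 217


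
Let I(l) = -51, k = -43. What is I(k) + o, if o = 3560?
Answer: 3509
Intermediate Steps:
I(k) + o = -51 + 3560 = 3509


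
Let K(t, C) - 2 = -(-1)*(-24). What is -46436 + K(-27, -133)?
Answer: -46458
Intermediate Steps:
K(t, C) = -22 (K(t, C) = 2 - (-1)*(-24) = 2 - 1*24 = 2 - 24 = -22)
-46436 + K(-27, -133) = -46436 - 22 = -46458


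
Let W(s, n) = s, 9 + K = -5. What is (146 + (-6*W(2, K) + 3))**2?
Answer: 18769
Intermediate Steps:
K = -14 (K = -9 - 5 = -14)
(146 + (-6*W(2, K) + 3))**2 = (146 + (-6*2 + 3))**2 = (146 + (-12 + 3))**2 = (146 - 9)**2 = 137**2 = 18769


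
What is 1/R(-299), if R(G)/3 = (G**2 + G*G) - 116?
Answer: 1/536058 ≈ 1.8655e-6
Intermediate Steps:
R(G) = -348 + 6*G**2 (R(G) = 3*((G**2 + G*G) - 116) = 3*((G**2 + G**2) - 116) = 3*(2*G**2 - 116) = 3*(-116 + 2*G**2) = -348 + 6*G**2)
1/R(-299) = 1/(-348 + 6*(-299)**2) = 1/(-348 + 6*89401) = 1/(-348 + 536406) = 1/536058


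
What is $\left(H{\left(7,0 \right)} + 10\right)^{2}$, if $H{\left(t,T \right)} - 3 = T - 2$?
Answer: $121$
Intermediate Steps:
$H{\left(t,T \right)} = 1 + T$ ($H{\left(t,T \right)} = 3 + \left(T - 2\right) = 3 + \left(-2 + T\right) = 1 + T$)
$\left(H{\left(7,0 \right)} + 10\right)^{2} = \left(\left(1 + 0\right) + 10\right)^{2} = \left(1 + 10\right)^{2} = 11^{2} = 121$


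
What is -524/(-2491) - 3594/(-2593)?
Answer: 10311386/6459163 ≈ 1.5964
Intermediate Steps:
-524/(-2491) - 3594/(-2593) = -524*(-1/2491) - 3594*(-1/2593) = 524/2491 + 3594/2593 = 10311386/6459163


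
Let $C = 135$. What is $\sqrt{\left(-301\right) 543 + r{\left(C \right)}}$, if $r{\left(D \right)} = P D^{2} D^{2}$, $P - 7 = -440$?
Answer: $2 i \sqrt{35955346017} \approx 3.7924 \cdot 10^{5} i$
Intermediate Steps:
$P = -433$ ($P = 7 - 440 = -433$)
$r{\left(D \right)} = - 433 D^{4}$ ($r{\left(D \right)} = - 433 D^{2} D^{2} = - 433 D^{4}$)
$\sqrt{\left(-301\right) 543 + r{\left(C \right)}} = \sqrt{\left(-301\right) 543 - 433 \cdot 135^{4}} = \sqrt{-163443 - 143821220625} = \sqrt{-143821384068} = 2 i \sqrt{35955346017}$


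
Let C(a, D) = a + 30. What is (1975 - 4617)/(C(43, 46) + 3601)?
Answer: -1321/1837 ≈ -0.71911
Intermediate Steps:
C(a, D) = 30 + a
(1975 - 4617)/(C(43, 46) + 3601) = (1975 - 4617)/((30 + 43) + 3601) = -2642/(73 + 3601) = -2642/3674 = -2642*1/3674 = -1321/1837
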